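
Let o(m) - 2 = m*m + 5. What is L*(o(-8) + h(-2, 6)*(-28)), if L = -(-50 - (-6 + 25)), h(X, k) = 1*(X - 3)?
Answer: 14559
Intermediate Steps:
h(X, k) = -3 + X (h(X, k) = 1*(-3 + X) = -3 + X)
L = 69 (L = -(-50 - 1*19) = -(-50 - 19) = -1*(-69) = 69)
o(m) = 7 + m**2 (o(m) = 2 + (m*m + 5) = 2 + (m**2 + 5) = 2 + (5 + m**2) = 7 + m**2)
L*(o(-8) + h(-2, 6)*(-28)) = 69*((7 + (-8)**2) + (-3 - 2)*(-28)) = 69*((7 + 64) - 5*(-28)) = 69*(71 + 140) = 69*211 = 14559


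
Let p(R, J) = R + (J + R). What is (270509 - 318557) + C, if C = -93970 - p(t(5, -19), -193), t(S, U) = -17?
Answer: -141791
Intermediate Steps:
p(R, J) = J + 2*R
C = -93743 (C = -93970 - (-193 + 2*(-17)) = -93970 - (-193 - 34) = -93970 - 1*(-227) = -93970 + 227 = -93743)
(270509 - 318557) + C = (270509 - 318557) - 93743 = -48048 - 93743 = -141791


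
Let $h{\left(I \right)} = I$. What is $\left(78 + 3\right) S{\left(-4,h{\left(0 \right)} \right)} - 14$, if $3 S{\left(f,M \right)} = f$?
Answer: $-122$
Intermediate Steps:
$S{\left(f,M \right)} = \frac{f}{3}$
$\left(78 + 3\right) S{\left(-4,h{\left(0 \right)} \right)} - 14 = \left(78 + 3\right) \frac{1}{3} \left(-4\right) - 14 = 81 \left(- \frac{4}{3}\right) - 14 = -108 - 14 = -122$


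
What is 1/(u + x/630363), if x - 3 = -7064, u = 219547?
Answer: 630363/138394298500 ≈ 4.5548e-6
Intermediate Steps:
x = -7061 (x = 3 - 7064 = -7061)
1/(u + x/630363) = 1/(219547 - 7061/630363) = 1/(138394298500/630363) = 630363/138394298500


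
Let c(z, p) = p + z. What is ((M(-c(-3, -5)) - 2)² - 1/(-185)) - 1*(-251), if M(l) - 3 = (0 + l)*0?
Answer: 46621/185 ≈ 252.01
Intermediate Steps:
M(l) = 3 (M(l) = 3 + (0 + l)*0 = 3 + l*0 = 3 + 0 = 3)
((M(-c(-3, -5)) - 2)² - 1/(-185)) - 1*(-251) = ((3 - 2)² - 1/(-185)) - 1*(-251) = (1² - 1*(-1/185)) + 251 = (1 + 1/185) + 251 = 186/185 + 251 = 46621/185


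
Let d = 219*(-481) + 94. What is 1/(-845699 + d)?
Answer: -1/950944 ≈ -1.0516e-6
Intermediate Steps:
d = -105245 (d = -105339 + 94 = -105245)
1/(-845699 + d) = 1/(-845699 - 105245) = 1/(-950944) = -1/950944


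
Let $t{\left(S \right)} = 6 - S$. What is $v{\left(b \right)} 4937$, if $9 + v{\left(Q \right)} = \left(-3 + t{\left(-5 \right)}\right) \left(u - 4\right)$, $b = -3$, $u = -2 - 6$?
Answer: $-518385$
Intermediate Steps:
$u = -8$ ($u = -2 - 6 = -8$)
$v{\left(Q \right)} = -105$ ($v{\left(Q \right)} = -9 + \left(-3 + \left(6 - -5\right)\right) \left(-8 - 4\right) = -9 + \left(-3 + \left(6 + 5\right)\right) \left(-12\right) = -9 + \left(-3 + 11\right) \left(-12\right) = -9 + 8 \left(-12\right) = -9 - 96 = -105$)
$v{\left(b \right)} 4937 = \left(-105\right) 4937 = -518385$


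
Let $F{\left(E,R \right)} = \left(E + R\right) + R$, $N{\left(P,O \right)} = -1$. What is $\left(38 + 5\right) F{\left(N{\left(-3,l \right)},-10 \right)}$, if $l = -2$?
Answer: $-903$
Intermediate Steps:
$F{\left(E,R \right)} = E + 2 R$
$\left(38 + 5\right) F{\left(N{\left(-3,l \right)},-10 \right)} = \left(38 + 5\right) \left(-1 + 2 \left(-10\right)\right) = 43 \left(-1 - 20\right) = 43 \left(-21\right) = -903$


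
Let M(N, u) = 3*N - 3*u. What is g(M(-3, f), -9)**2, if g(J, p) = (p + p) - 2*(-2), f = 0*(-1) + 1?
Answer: 196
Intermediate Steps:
f = 1 (f = 0 + 1 = 1)
M(N, u) = -3*u + 3*N
g(J, p) = 4 + 2*p (g(J, p) = 2*p + 4 = 4 + 2*p)
g(M(-3, f), -9)**2 = (4 + 2*(-9))**2 = (4 - 18)**2 = (-14)**2 = 196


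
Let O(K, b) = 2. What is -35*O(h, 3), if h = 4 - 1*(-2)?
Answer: -70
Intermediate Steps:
h = 6 (h = 4 + 2 = 6)
-35*O(h, 3) = -35*2 = -70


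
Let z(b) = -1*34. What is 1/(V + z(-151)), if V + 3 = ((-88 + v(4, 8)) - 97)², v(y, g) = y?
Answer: 1/32724 ≈ 3.0559e-5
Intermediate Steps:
z(b) = -34
V = 32758 (V = -3 + ((-88 + 4) - 97)² = -3 + (-84 - 97)² = -3 + (-181)² = -3 + 32761 = 32758)
1/(V + z(-151)) = 1/(32758 - 34) = 1/32724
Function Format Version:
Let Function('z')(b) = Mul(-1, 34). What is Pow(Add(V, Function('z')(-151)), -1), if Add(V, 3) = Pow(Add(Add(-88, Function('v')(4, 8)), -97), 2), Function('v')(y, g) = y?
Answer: Rational(1, 32724) ≈ 3.0559e-5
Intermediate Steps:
Function('z')(b) = -34
V = 32758 (V = Add(-3, Pow(Add(Add(-88, 4), -97), 2)) = Add(-3, Pow(Add(-84, -97), 2)) = Add(-3, Pow(-181, 2)) = Add(-3, 32761) = 32758)
Pow(Add(V, Function('z')(-151)), -1) = Pow(Add(32758, -34), -1) = Pow(32724, -1) = Rational(1, 32724)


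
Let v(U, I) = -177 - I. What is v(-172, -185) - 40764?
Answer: -40756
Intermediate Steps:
v(-172, -185) - 40764 = (-177 - 1*(-185)) - 40764 = (-177 + 185) - 40764 = 8 - 40764 = -40756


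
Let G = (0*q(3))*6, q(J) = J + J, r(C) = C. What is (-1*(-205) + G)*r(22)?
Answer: 4510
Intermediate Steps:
q(J) = 2*J
G = 0 (G = (0*(2*3))*6 = (0*6)*6 = 0*6 = 0)
(-1*(-205) + G)*r(22) = (-1*(-205) + 0)*22 = (205 + 0)*22 = 205*22 = 4510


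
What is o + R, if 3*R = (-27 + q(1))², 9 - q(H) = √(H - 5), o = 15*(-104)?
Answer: -4360/3 + 24*I ≈ -1453.3 + 24.0*I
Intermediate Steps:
o = -1560
q(H) = 9 - √(-5 + H) (q(H) = 9 - √(H - 5) = 9 - √(-5 + H))
R = (-18 - 2*I)²/3 (R = (-27 + (9 - √(-5 + 1)))²/3 = (-27 + (9 - √(-4)))²/3 = (-27 + (9 - 2*I))²/3 = (-18 - 2*I)²/3 ≈ 106.67 + 24.0*I)
o + R = -1560 + (320/3 + 24*I) = -4360/3 + 24*I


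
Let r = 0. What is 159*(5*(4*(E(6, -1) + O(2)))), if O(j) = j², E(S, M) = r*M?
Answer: 12720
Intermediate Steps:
E(S, M) = 0 (E(S, M) = 0*M = 0)
159*(5*(4*(E(6, -1) + O(2)))) = 159*(5*(4*(0 + 2²))) = 159*(5*(4*(0 + 4))) = 159*(5*(4*4)) = 159*(5*16) = 159*80 = 12720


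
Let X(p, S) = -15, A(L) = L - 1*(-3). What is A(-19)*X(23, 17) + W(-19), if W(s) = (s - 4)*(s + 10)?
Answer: 447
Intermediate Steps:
W(s) = (-4 + s)*(10 + s)
A(L) = 3 + L (A(L) = L + 3 = 3 + L)
A(-19)*X(23, 17) + W(-19) = (3 - 19)*(-15) + (-40 + (-19)² + 6*(-19)) = -16*(-15) + (-40 + 361 - 114) = 240 + 207 = 447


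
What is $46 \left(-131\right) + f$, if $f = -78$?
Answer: $-6104$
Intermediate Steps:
$46 \left(-131\right) + f = 46 \left(-131\right) - 78 = -6026 - 78 = -6104$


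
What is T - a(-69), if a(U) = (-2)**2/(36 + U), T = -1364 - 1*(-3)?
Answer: -44909/33 ≈ -1360.9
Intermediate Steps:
T = -1361 (T = -1364 + 3 = -1361)
a(U) = 4/(36 + U)
T - a(-69) = -1361 - 4/(36 - 69) = -1361 - 4/(-33) = -1361 - 4*(-1)/33 = -1361 - 1*(-4/33) = -1361 + 4/33 = -44909/33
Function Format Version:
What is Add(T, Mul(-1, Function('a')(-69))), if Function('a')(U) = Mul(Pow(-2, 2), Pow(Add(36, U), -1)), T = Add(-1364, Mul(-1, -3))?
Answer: Rational(-44909, 33) ≈ -1360.9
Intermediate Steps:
T = -1361 (T = Add(-1364, 3) = -1361)
Function('a')(U) = Mul(4, Pow(Add(36, U), -1))
Add(T, Mul(-1, Function('a')(-69))) = Add(-1361, Mul(-1, Mul(4, Pow(Add(36, -69), -1)))) = Add(-1361, Mul(-1, Mul(4, Pow(-33, -1)))) = Add(-1361, Mul(-1, Mul(4, Rational(-1, 33)))) = Add(-1361, Mul(-1, Rational(-4, 33))) = Add(-1361, Rational(4, 33)) = Rational(-44909, 33)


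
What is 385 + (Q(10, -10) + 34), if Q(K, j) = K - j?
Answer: 439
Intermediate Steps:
385 + (Q(10, -10) + 34) = 385 + ((10 - 1*(-10)) + 34) = 385 + ((10 + 10) + 34) = 385 + (20 + 34) = 385 + 54 = 439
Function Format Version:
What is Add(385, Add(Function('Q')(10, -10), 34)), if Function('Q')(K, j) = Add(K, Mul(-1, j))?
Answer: 439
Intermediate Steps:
Add(385, Add(Function('Q')(10, -10), 34)) = Add(385, Add(Add(10, Mul(-1, -10)), 34)) = Add(385, Add(Add(10, 10), 34)) = Add(385, Add(20, 34)) = Add(385, 54) = 439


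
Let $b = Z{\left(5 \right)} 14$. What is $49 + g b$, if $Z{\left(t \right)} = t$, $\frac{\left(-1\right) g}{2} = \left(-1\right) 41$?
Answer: $5789$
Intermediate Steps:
$g = 82$ ($g = - 2 \left(\left(-1\right) 41\right) = \left(-2\right) \left(-41\right) = 82$)
$b = 70$ ($b = 5 \cdot 14 = 70$)
$49 + g b = 49 + 82 \cdot 70 = 49 + 5740 = 5789$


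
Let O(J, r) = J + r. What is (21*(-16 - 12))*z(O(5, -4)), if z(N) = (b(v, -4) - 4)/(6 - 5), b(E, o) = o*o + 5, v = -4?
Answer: -9996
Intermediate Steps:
b(E, o) = 5 + o² (b(E, o) = o² + 5 = 5 + o²)
z(N) = 17 (z(N) = ((5 + (-4)²) - 4)/(6 - 5) = ((5 + 16) - 4)/1 = (21 - 4)*1 = 17*1 = 17)
(21*(-16 - 12))*z(O(5, -4)) = (21*(-16 - 12))*17 = (21*(-28))*17 = -588*17 = -9996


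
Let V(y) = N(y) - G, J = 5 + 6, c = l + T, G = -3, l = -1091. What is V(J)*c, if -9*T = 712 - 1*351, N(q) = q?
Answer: -142520/9 ≈ -15836.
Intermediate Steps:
T = -361/9 (T = -(712 - 1*351)/9 = -(712 - 351)/9 = -⅑*361 = -361/9 ≈ -40.111)
c = -10180/9 (c = -1091 - 361/9 = -10180/9 ≈ -1131.1)
J = 11
V(y) = 3 + y (V(y) = y - 1*(-3) = y + 3 = 3 + y)
V(J)*c = (3 + 11)*(-10180/9) = 14*(-10180/9) = -142520/9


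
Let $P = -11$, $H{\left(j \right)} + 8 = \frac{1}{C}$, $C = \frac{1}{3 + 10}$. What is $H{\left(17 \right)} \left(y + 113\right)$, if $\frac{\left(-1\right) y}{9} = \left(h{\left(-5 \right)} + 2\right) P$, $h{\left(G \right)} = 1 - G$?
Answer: $4525$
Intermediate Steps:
$C = \frac{1}{13} \approx 0.076923$
$H{\left(j \right)} = 5$ ($H{\left(j \right)} = -8 + \frac{1}{\frac{1}{13}} = -8 + 13 = 5$)
$y = 792$ ($y = - 9 \left(\left(1 - -5\right) + 2\right) \left(-11\right) = - 9 \left(\left(1 + 5\right) + 2\right) \left(-11\right) = - 9 \left(6 + 2\right) \left(-11\right) = - 9 \cdot 8 \left(-11\right) = \left(-9\right) \left(-88\right) = 792$)
$H{\left(17 \right)} \left(y + 113\right) = 5 \left(792 + 113\right) = 5 \cdot 905 = 4525$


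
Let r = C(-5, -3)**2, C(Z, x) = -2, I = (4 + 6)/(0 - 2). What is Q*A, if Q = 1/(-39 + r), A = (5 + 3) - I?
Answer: -13/35 ≈ -0.37143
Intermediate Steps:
I = -5 (I = 10/(-2) = 10*(-1/2) = -5)
A = 13 (A = (5 + 3) - 1*(-5) = 8 + 5 = 13)
r = 4 (r = (-2)**2 = 4)
Q = -1/35 (Q = 1/(-39 + 4) = 1/(-35) = -1/35 ≈ -0.028571)
Q*A = -1/35*13 = -13/35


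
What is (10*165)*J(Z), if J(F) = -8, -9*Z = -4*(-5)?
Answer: -13200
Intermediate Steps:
Z = -20/9 (Z = -(-4)*(-5)/9 = -⅑*20 = -20/9 ≈ -2.2222)
(10*165)*J(Z) = (10*165)*(-8) = 1650*(-8) = -13200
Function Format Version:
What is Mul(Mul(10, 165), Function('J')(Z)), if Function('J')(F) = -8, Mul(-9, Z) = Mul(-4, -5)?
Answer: -13200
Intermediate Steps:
Z = Rational(-20, 9) (Z = Mul(Rational(-1, 9), Mul(-4, -5)) = Mul(Rational(-1, 9), 20) = Rational(-20, 9) ≈ -2.2222)
Mul(Mul(10, 165), Function('J')(Z)) = Mul(Mul(10, 165), -8) = Mul(1650, -8) = -13200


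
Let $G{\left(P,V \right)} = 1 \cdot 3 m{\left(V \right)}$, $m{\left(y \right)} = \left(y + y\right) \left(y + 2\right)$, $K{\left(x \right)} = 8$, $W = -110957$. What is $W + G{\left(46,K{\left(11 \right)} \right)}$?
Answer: $-110477$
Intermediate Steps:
$m{\left(y \right)} = 2 y \left(2 + y\right)$
$G{\left(P,V \right)} = 6 V \left(2 + V\right)$ ($G{\left(P,V \right)} = 1 \cdot 3 \cdot 2 V \left(2 + V\right) = 3 \cdot 2 V \left(2 + V\right) = 6 V \left(2 + V\right)$)
$W + G{\left(46,K{\left(11 \right)} \right)} = -110957 + 6 \cdot 8 \left(2 + 8\right) = -110957 + 6 \cdot 8 \cdot 10 = -110957 + 480 = -110477$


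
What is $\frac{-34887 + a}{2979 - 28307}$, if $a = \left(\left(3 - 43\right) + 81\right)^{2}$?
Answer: $\frac{16603}{12664} \approx 1.311$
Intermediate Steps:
$a = 1681$ ($a = \left(-40 + 81\right)^{2} = 41^{2} = 1681$)
$\frac{-34887 + a}{2979 - 28307} = \frac{-34887 + 1681}{2979 - 28307} = - \frac{33206}{-25328} = \left(-33206\right) \left(- \frac{1}{25328}\right) = \frac{16603}{12664}$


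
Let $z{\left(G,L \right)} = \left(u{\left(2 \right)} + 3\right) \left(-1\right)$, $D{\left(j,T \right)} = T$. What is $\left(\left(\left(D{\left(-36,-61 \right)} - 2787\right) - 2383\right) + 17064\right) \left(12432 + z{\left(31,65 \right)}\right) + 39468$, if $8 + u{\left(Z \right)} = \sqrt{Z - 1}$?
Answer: $147194656$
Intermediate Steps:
$u{\left(Z \right)} = -8 + \sqrt{-1 + Z}$ ($u{\left(Z \right)} = -8 + \sqrt{Z - 1} = -8 + \sqrt{-1 + Z}$)
$z{\left(G,L \right)} = 4$ ($z{\left(G,L \right)} = \left(\left(-8 + \sqrt{-1 + 2}\right) + 3\right) \left(-1\right) = \left(\left(-8 + \sqrt{1}\right) + 3\right) \left(-1\right) = \left(\left(-8 + 1\right) + 3\right) \left(-1\right) = \left(-7 + 3\right) \left(-1\right) = \left(-4\right) \left(-1\right) = 4$)
$\left(\left(\left(D{\left(-36,-61 \right)} - 2787\right) - 2383\right) + 17064\right) \left(12432 + z{\left(31,65 \right)}\right) + 39468 = \left(\left(\left(-61 - 2787\right) - 2383\right) + 17064\right) \left(12432 + 4\right) + 39468 = \left(\left(-2848 - 2383\right) + 17064\right) 12436 + 39468 = \left(-5231 + 17064\right) 12436 + 39468 = 11833 \cdot 12436 + 39468 = 147155188 + 39468 = 147194656$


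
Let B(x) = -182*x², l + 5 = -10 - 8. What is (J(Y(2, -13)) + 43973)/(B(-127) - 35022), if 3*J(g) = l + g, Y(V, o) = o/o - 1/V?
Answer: -87931/5941000 ≈ -0.014801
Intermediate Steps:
l = -23 (l = -5 + (-10 - 8) = -5 - 18 = -23)
Y(V, o) = 1 - 1/V
J(g) = -23/3 + g/3 (J(g) = (-23 + g)/3 = -23/3 + g/3)
(J(Y(2, -13)) + 43973)/(B(-127) - 35022) = ((-23/3 + ((-1 + 2)/2)/3) + 43973)/(-182*(-127)² - 35022) = ((-23/3 + ((½)*1)/3) + 43973)/(-182*16129 - 35022) = ((-23/3 + (⅓)*(½)) + 43973)/(-2935478 - 35022) = ((-23/3 + ⅙) + 43973)/(-2970500) = (-15/2 + 43973)*(-1/2970500) = (87931/2)*(-1/2970500) = -87931/5941000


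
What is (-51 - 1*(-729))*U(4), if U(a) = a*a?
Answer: 10848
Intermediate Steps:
U(a) = a²
(-51 - 1*(-729))*U(4) = (-51 - 1*(-729))*4² = (-51 + 729)*16 = 678*16 = 10848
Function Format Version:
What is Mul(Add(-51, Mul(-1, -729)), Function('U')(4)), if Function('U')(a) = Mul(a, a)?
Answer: 10848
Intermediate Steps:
Function('U')(a) = Pow(a, 2)
Mul(Add(-51, Mul(-1, -729)), Function('U')(4)) = Mul(Add(-51, Mul(-1, -729)), Pow(4, 2)) = Mul(Add(-51, 729), 16) = Mul(678, 16) = 10848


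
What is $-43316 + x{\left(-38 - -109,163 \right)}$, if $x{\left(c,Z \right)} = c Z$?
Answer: $-31743$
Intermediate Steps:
$x{\left(c,Z \right)} = Z c$
$-43316 + x{\left(-38 - -109,163 \right)} = -43316 + 163 \left(-38 - -109\right) = -43316 + 163 \left(-38 + 109\right) = -43316 + 163 \cdot 71 = -43316 + 11573 = -31743$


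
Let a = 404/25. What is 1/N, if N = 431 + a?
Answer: 25/11179 ≈ 0.0022363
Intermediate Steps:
a = 404/25 (a = 404*(1/25) = 404/25 ≈ 16.160)
N = 11179/25 (N = 431 + 404/25 = 11179/25 ≈ 447.16)
1/N = 1/(11179/25) = 25/11179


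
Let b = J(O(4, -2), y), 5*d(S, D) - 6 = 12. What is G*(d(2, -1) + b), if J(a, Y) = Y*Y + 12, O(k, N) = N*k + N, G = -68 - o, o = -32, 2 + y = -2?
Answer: -5688/5 ≈ -1137.6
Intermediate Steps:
y = -4 (y = -2 - 2 = -4)
d(S, D) = 18/5 (d(S, D) = 6/5 + (⅕)*12 = 6/5 + 12/5 = 18/5)
G = -36 (G = -68 - 1*(-32) = -68 + 32 = -36)
O(k, N) = N + N*k
J(a, Y) = 12 + Y² (J(a, Y) = Y² + 12 = 12 + Y²)
b = 28 (b = 12 + (-4)² = 12 + 16 = 28)
G*(d(2, -1) + b) = -36*(18/5 + 28) = -36*158/5 = -5688/5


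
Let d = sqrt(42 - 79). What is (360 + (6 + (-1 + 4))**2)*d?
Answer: 441*I*sqrt(37) ≈ 2682.5*I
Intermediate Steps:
d = I*sqrt(37) (d = sqrt(-37) = I*sqrt(37) ≈ 6.0828*I)
(360 + (6 + (-1 + 4))**2)*d = (360 + (6 + (-1 + 4))**2)*(I*sqrt(37)) = (360 + (6 + 3)**2)*(I*sqrt(37)) = (360 + 9**2)*(I*sqrt(37)) = (360 + 81)*(I*sqrt(37)) = 441*(I*sqrt(37)) = 441*I*sqrt(37)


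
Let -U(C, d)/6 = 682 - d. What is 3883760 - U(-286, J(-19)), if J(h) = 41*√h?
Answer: 3887852 - 246*I*√19 ≈ 3.8879e+6 - 1072.3*I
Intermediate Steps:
U(C, d) = -4092 + 6*d (U(C, d) = -6*(682 - d) = -4092 + 6*d)
3883760 - U(-286, J(-19)) = 3883760 - (-4092 + 6*(41*√(-19))) = 3883760 - (-4092 + 6*(41*(I*√19))) = 3883760 - (-4092 + 6*(41*I*√19)) = 3883760 - (-4092 + 246*I*√19) = 3883760 + (4092 - 246*I*√19) = 3887852 - 246*I*√19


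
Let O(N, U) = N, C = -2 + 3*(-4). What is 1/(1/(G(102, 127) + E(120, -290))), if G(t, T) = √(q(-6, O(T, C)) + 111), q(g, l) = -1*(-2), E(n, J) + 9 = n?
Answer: 111 + √113 ≈ 121.63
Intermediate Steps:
C = -14 (C = -2 - 12 = -14)
E(n, J) = -9 + n
q(g, l) = 2
G(t, T) = √113 (G(t, T) = √(2 + 111) = √113)
1/(1/(G(102, 127) + E(120, -290))) = 1/(1/(√113 + (-9 + 120))) = 1/(1/(√113 + 111)) = 1/(1/(111 + √113)) = 111 + √113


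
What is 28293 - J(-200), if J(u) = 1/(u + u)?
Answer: 11317201/400 ≈ 28293.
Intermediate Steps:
J(u) = 1/(2*u)
28293 - J(-200) = 28293 - 1/(2*(-200)) = 28293 - (-1)/(2*200) = 28293 - 1*(-1/400) = 28293 + 1/400 = 11317201/400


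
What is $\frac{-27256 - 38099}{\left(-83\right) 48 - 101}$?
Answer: $\frac{13071}{817} \approx 15.999$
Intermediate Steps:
$\frac{-27256 - 38099}{\left(-83\right) 48 - 101} = - \frac{65355}{-3984 - 101} = - \frac{65355}{-4085} = \left(-65355\right) \left(- \frac{1}{4085}\right) = \frac{13071}{817}$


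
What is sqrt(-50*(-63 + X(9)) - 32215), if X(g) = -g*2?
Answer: I*sqrt(28165) ≈ 167.82*I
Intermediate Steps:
X(g) = -2*g
sqrt(-50*(-63 + X(9)) - 32215) = sqrt(-50*(-63 - 2*9) - 32215) = sqrt(-50*(-63 - 18) - 32215) = sqrt(-50*(-81) - 32215) = sqrt(4050 - 32215) = sqrt(-28165) = I*sqrt(28165)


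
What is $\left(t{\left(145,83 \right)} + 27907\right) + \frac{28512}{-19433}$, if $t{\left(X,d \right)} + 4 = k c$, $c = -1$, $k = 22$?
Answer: $\frac{541782961}{19433} \approx 27880.0$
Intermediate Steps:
$t{\left(X,d \right)} = -26$ ($t{\left(X,d \right)} = -4 + 22 \left(-1\right) = -4 - 22 = -26$)
$\left(t{\left(145,83 \right)} + 27907\right) + \frac{28512}{-19433} = \left(-26 + 27907\right) + \frac{28512}{-19433} = 27881 + 28512 \left(- \frac{1}{19433}\right) = 27881 - \frac{28512}{19433} = \frac{541782961}{19433}$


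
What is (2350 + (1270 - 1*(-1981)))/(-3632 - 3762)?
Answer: -5601/7394 ≈ -0.75751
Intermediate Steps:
(2350 + (1270 - 1*(-1981)))/(-3632 - 3762) = (2350 + (1270 + 1981))/(-7394) = (2350 + 3251)*(-1/7394) = 5601*(-1/7394) = -5601/7394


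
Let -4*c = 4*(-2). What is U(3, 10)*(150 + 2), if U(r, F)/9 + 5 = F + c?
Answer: 9576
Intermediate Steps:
c = 2 (c = -(-2) = -¼*(-8) = 2)
U(r, F) = -27 + 9*F (U(r, F) = -45 + 9*(F + 2) = -45 + 9*(2 + F) = -45 + (18 + 9*F) = -27 + 9*F)
U(3, 10)*(150 + 2) = (-27 + 9*10)*(150 + 2) = (-27 + 90)*152 = 63*152 = 9576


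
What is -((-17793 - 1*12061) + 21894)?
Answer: 7960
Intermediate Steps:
-((-17793 - 1*12061) + 21894) = -((-17793 - 12061) + 21894) = -(-29854 + 21894) = -1*(-7960) = 7960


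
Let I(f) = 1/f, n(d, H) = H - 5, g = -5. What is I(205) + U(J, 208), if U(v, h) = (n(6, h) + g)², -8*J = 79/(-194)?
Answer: 8036821/205 ≈ 39204.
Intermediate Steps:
n(d, H) = -5 + H
J = 79/1552 (J = -79/(8*(-194)) = -79*(-1)/(8*194) = -⅛*(-79/194) = 79/1552 ≈ 0.050902)
U(v, h) = (-10 + h)² (U(v, h) = ((-5 + h) - 5)² = (-10 + h)²)
I(205) + U(J, 208) = 1/205 + (-10 + 208)² = 1/205 + 198² = 1/205 + 39204 = 8036821/205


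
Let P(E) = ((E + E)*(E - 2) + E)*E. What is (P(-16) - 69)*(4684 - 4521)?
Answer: -1471727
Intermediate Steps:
P(E) = E*(E + 2*E*(-2 + E)) (P(E) = ((2*E)*(-2 + E) + E)*E = (2*E*(-2 + E) + E)*E = (E + 2*E*(-2 + E))*E = E*(E + 2*E*(-2 + E)))
(P(-16) - 69)*(4684 - 4521) = ((-16)²*(-3 + 2*(-16)) - 69)*(4684 - 4521) = (256*(-3 - 32) - 69)*163 = (256*(-35) - 69)*163 = (-8960 - 69)*163 = -9029*163 = -1471727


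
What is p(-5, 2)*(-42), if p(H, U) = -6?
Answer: 252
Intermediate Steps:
p(-5, 2)*(-42) = -6*(-42) = 252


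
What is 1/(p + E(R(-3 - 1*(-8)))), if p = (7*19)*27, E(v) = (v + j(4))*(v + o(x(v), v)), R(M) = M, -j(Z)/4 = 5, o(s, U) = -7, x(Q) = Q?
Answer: 1/3621 ≈ 0.00027617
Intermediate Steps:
j(Z) = -20 (j(Z) = -4*5 = -20)
E(v) = (-20 + v)*(-7 + v) (E(v) = (v - 20)*(v - 7) = (-20 + v)*(-7 + v))
p = 3591 (p = 133*27 = 3591)
1/(p + E(R(-3 - 1*(-8)))) = 1/(3591 + (140 + (-3 - 1*(-8))² - 27*(-3 - 1*(-8)))) = 1/(3591 + (140 + (-3 + 8)² - 27*(-3 + 8))) = 1/(3591 + (140 + 5² - 27*5)) = 1/(3591 + (140 + 25 - 135)) = 1/(3591 + 30) = 1/3621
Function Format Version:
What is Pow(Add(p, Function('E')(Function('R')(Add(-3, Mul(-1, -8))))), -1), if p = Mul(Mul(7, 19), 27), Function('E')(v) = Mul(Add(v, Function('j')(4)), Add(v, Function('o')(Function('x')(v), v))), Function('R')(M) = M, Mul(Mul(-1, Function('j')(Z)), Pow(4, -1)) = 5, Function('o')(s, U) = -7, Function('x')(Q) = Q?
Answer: Rational(1, 3621) ≈ 0.00027617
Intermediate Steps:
Function('j')(Z) = -20 (Function('j')(Z) = Mul(-4, 5) = -20)
Function('E')(v) = Mul(Add(-20, v), Add(-7, v)) (Function('E')(v) = Mul(Add(v, -20), Add(v, -7)) = Mul(Add(-20, v), Add(-7, v)))
p = 3591 (p = Mul(133, 27) = 3591)
Pow(Add(p, Function('E')(Function('R')(Add(-3, Mul(-1, -8))))), -1) = Pow(Add(3591, Add(140, Pow(Add(-3, Mul(-1, -8)), 2), Mul(-27, Add(-3, Mul(-1, -8))))), -1) = Pow(Add(3591, Add(140, Pow(Add(-3, 8), 2), Mul(-27, Add(-3, 8)))), -1) = Pow(Add(3591, Add(140, Pow(5, 2), Mul(-27, 5))), -1) = Pow(Add(3591, Add(140, 25, -135)), -1) = Pow(Add(3591, 30), -1) = Pow(3621, -1) = Rational(1, 3621)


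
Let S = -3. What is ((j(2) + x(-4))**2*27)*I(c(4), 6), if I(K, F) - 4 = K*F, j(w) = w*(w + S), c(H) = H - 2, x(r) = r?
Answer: 15552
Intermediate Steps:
c(H) = -2 + H
j(w) = w*(-3 + w) (j(w) = w*(w - 3) = w*(-3 + w))
I(K, F) = 4 + F*K (I(K, F) = 4 + K*F = 4 + F*K)
((j(2) + x(-4))**2*27)*I(c(4), 6) = ((2*(-3 + 2) - 4)**2*27)*(4 + 6*(-2 + 4)) = ((2*(-1) - 4)**2*27)*(4 + 6*2) = ((-2 - 4)**2*27)*(4 + 12) = ((-6)**2*27)*16 = (36*27)*16 = 972*16 = 15552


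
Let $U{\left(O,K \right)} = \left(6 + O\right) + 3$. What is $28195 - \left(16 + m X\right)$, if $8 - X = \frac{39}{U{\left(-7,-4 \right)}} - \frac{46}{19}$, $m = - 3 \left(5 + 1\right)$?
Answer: $\frac{532296}{19} \approx 28016.0$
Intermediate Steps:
$m = -18$ ($m = \left(-3\right) 6 = -18$)
$U{\left(O,K \right)} = 9 + O$
$X = - \frac{345}{38}$ ($X = 8 - \left(\frac{39}{9 - 7} - \frac{46}{19}\right) = 8 - \left(\frac{39}{2} - \frac{46}{19}\right) = 8 - \frac{649}{38} = - \frac{345}{38} \approx -9.0789$)
$28195 - \left(16 + m X\right) = 28195 - \left(16 - - \frac{3105}{19}\right) = 28195 - \left(16 + \frac{3105}{19}\right) = 28195 - \frac{3409}{19} = \frac{532296}{19}$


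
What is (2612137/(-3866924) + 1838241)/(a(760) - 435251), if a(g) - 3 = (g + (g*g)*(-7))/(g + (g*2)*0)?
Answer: -7108335628547/1703639105908 ≈ -4.1724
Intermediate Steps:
a(g) = 3 + (g - 7*g²)/g (a(g) = 3 + (g + (g*g)*(-7))/(g + (g*2)*0) = 3 + (g + g²*(-7))/(g + (2*g)*0) = 3 + (g - 7*g²)/(g + 0) = 3 + (g - 7*g²)/g)
(2612137/(-3866924) + 1838241)/(a(760) - 435251) = (2612137/(-3866924) + 1838241)/((4 - 7*760) - 435251) = (2612137*(-1/3866924) + 1838241)/((4 - 5320) - 435251) = (-2612137/3866924 + 1838241)/(-5316 - 435251) = (7108335628547/3866924)/(-440567) = (7108335628547/3866924)*(-1/440567) = -7108335628547/1703639105908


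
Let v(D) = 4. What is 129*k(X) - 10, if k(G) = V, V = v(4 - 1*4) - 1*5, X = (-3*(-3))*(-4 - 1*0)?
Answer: -139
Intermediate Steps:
X = -36 (X = 9*(-4 + 0) = 9*(-4) = -36)
V = -1 (V = 4 - 1*5 = 4 - 5 = -1)
k(G) = -1
129*k(X) - 10 = 129*(-1) - 10 = -129 - 10 = -139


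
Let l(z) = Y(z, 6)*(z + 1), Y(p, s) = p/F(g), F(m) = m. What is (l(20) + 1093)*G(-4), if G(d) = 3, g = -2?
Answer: 2649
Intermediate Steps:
Y(p, s) = -p/2 (Y(p, s) = p/(-2) = p*(-½) = -p/2)
l(z) = -z*(1 + z)/2 (l(z) = (-z/2)*(z + 1) = (-z/2)*(1 + z) = -z*(1 + z)/2)
(l(20) + 1093)*G(-4) = (-½*20*(1 + 20) + 1093)*3 = (-½*20*21 + 1093)*3 = (-210 + 1093)*3 = 883*3 = 2649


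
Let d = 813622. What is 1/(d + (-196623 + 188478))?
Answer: 1/805477 ≈ 1.2415e-6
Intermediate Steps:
1/(d + (-196623 + 188478)) = 1/(813622 + (-196623 + 188478)) = 1/(813622 - 8145) = 1/805477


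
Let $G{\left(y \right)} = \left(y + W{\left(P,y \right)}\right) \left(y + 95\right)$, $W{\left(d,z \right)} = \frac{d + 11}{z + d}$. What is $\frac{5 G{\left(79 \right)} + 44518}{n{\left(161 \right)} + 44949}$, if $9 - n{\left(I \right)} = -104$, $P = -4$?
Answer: $\frac{283323}{112655} \approx 2.515$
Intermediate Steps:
$n{\left(I \right)} = 113$ ($n{\left(I \right)} = 9 - -104 = 9 + 104 = 113$)
$W{\left(d,z \right)} = \frac{11 + d}{d + z}$
$G{\left(y \right)} = \left(95 + y\right) \left(y + \frac{7}{-4 + y}\right)$ ($G{\left(y \right)} = \left(y + \frac{11 - 4}{-4 + y}\right) \left(y + 95\right) = \left(y + \frac{1}{-4 + y} 7\right) \left(95 + y\right) = \left(y + \frac{7}{-4 + y}\right) \left(95 + y\right) = \left(95 + y\right) \left(y + \frac{7}{-4 + y}\right)$)
$\frac{5 G{\left(79 \right)} + 44518}{n{\left(161 \right)} + 44949} = \frac{5 \frac{665 + 7 \cdot 79 + 79 \left(-4 + 79\right) \left(95 + 79\right)}{-4 + 79} + 44518}{113 + 44949} = \frac{5 \frac{665 + 553 + 79 \cdot 75 \cdot 174}{75} + 44518}{45062} = \left(5 \frac{665 + 553 + 1030950}{75} + 44518\right) \frac{1}{45062} = \left(5 \cdot \frac{1}{75} \cdot 1032168 + 44518\right) \frac{1}{45062} = \left(5 \cdot \frac{344056}{25} + 44518\right) \frac{1}{45062} = \left(\frac{344056}{5} + 44518\right) \frac{1}{45062} = \frac{566646}{5} \cdot \frac{1}{45062} = \frac{283323}{112655}$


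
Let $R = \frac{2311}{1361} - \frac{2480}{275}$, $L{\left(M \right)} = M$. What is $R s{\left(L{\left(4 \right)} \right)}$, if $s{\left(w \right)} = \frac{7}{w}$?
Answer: $- \frac{3835657}{299420} \approx -12.81$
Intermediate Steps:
$R = - \frac{547951}{74855}$ ($R = 2311 \cdot \frac{1}{1361} - \frac{496}{55} = \frac{2311}{1361} - \frac{496}{55} = - \frac{547951}{74855} \approx -7.3202$)
$R s{\left(L{\left(4 \right)} \right)} = - \frac{547951 \cdot \frac{7}{4}}{74855} = - \frac{547951 \cdot 7 \cdot \frac{1}{4}}{74855} = \left(- \frac{547951}{74855}\right) \frac{7}{4} = - \frac{3835657}{299420}$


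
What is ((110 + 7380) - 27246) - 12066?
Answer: -31822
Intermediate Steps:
((110 + 7380) - 27246) - 12066 = (7490 - 27246) - 12066 = -19756 - 12066 = -31822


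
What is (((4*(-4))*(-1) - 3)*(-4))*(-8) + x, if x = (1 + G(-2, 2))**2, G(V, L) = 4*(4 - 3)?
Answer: 441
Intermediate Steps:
G(V, L) = 4 (G(V, L) = 4*1 = 4)
x = 25 (x = (1 + 4)**2 = 5**2 = 25)
(((4*(-4))*(-1) - 3)*(-4))*(-8) + x = (((4*(-4))*(-1) - 3)*(-4))*(-8) + 25 = ((-16*(-1) - 3)*(-4))*(-8) + 25 = ((16 - 3)*(-4))*(-8) + 25 = (13*(-4))*(-8) + 25 = -52*(-8) + 25 = 416 + 25 = 441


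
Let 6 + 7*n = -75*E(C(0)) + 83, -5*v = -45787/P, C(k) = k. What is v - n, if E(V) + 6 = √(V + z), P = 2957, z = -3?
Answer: -7471186/103495 + 75*I*√3/7 ≈ -72.189 + 18.558*I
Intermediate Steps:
E(V) = -6 + √(-3 + V) (E(V) = -6 + √(V - 3) = -6 + √(-3 + V))
v = 45787/14785 (v = -(-45787)/(5*2957) = -⅕*(-45787/2957) = 45787/14785 ≈ 3.0969)
n = 527/7 - 75*I*√3/7 (n = -6/7 + (-75*(-6 + √(-3 + 0)) + 83)/7 = -6/7 + (-75*(-6 + √(-3)) + 83)/7 = -6/7 + (-75*(-6 + I*√3) + 83)/7 = -6/7 + ((450 - 75*I*√3) + 83)/7 = -6/7 + (533 - 75*I*√3)/7 = -6/7 + (533/7 - 75*I*√3/7) = 527/7 - 75*I*√3/7 ≈ 75.286 - 18.558*I)
v - n = 45787/14785 - (527/7 - 75*I*√3/7) = 45787/14785 + (-527/7 + 75*I*√3/7) = -7471186/103495 + 75*I*√3/7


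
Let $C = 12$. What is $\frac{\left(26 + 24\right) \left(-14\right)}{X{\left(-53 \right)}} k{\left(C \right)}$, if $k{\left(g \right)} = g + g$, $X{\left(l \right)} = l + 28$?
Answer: $672$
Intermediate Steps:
$X{\left(l \right)} = 28 + l$
$k{\left(g \right)} = 2 g$
$\frac{\left(26 + 24\right) \left(-14\right)}{X{\left(-53 \right)}} k{\left(C \right)} = \frac{\left(26 + 24\right) \left(-14\right)}{28 - 53} \cdot 2 \cdot 12 = \frac{50 \left(-14\right)}{-25} \cdot 24 = \left(-700\right) \left(- \frac{1}{25}\right) 24 = 28 \cdot 24 = 672$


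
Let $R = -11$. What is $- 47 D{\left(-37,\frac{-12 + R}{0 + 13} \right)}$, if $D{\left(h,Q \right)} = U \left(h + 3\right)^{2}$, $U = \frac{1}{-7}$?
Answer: $\frac{54332}{7} \approx 7761.7$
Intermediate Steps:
$U = - \frac{1}{7} \approx -0.14286$
$D{\left(h,Q \right)} = - \frac{\left(3 + h\right)^{2}}{7}$ ($D{\left(h,Q \right)} = - \frac{\left(h + 3\right)^{2}}{7} = - \frac{\left(3 + h\right)^{2}}{7}$)
$- 47 D{\left(-37,\frac{-12 + R}{0 + 13} \right)} = - 47 \left(- \frac{\left(3 - 37\right)^{2}}{7}\right) = - 47 \left(- \frac{\left(-34\right)^{2}}{7}\right) = - 47 \left(\left(- \frac{1}{7}\right) 1156\right) = \left(-47\right) \left(- \frac{1156}{7}\right) = \frac{54332}{7}$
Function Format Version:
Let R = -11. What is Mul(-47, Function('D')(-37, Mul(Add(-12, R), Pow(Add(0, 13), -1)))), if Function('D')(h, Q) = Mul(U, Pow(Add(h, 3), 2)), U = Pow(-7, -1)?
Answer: Rational(54332, 7) ≈ 7761.7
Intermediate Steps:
U = Rational(-1, 7) ≈ -0.14286
Function('D')(h, Q) = Mul(Rational(-1, 7), Pow(Add(3, h), 2)) (Function('D')(h, Q) = Mul(Rational(-1, 7), Pow(Add(h, 3), 2)) = Mul(Rational(-1, 7), Pow(Add(3, h), 2)))
Mul(-47, Function('D')(-37, Mul(Add(-12, R), Pow(Add(0, 13), -1)))) = Mul(-47, Mul(Rational(-1, 7), Pow(Add(3, -37), 2))) = Mul(-47, Mul(Rational(-1, 7), Pow(-34, 2))) = Mul(-47, Mul(Rational(-1, 7), 1156)) = Mul(-47, Rational(-1156, 7)) = Rational(54332, 7)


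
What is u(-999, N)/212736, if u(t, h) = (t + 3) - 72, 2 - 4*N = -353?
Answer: -89/17728 ≈ -0.0050203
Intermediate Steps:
N = 355/4 (N = ½ - ¼*(-353) = ½ + 353/4 = 355/4 ≈ 88.750)
u(t, h) = -69 + t (u(t, h) = (3 + t) - 72 = -69 + t)
u(-999, N)/212736 = (-69 - 999)/212736 = -1068*1/212736 = -89/17728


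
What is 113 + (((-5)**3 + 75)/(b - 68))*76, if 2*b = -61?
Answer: 29861/197 ≈ 151.58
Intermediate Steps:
b = -61/2 (b = (1/2)*(-61) = -61/2 ≈ -30.500)
113 + (((-5)**3 + 75)/(b - 68))*76 = 113 + (((-5)**3 + 75)/(-61/2 - 68))*76 = 113 + ((-125 + 75)/(-197/2))*76 = 113 - 50*(-2/197)*76 = 113 + (100/197)*76 = 113 + 7600/197 = 29861/197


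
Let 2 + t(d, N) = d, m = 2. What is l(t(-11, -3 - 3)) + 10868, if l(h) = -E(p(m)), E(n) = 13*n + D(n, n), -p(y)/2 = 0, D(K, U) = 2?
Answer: 10866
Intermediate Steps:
t(d, N) = -2 + d
p(y) = 0 (p(y) = -2*0 = 0)
E(n) = 2 + 13*n (E(n) = 13*n + 2 = 2 + 13*n)
l(h) = -2 (l(h) = -(2 + 13*0) = -(2 + 0) = -1*2 = -2)
l(t(-11, -3 - 3)) + 10868 = -2 + 10868 = 10866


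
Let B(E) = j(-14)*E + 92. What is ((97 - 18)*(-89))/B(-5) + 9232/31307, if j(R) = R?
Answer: -218623933/5071734 ≈ -43.106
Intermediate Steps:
B(E) = 92 - 14*E (B(E) = -14*E + 92 = 92 - 14*E)
((97 - 18)*(-89))/B(-5) + 9232/31307 = ((97 - 18)*(-89))/(92 - 14*(-5)) + 9232/31307 = (79*(-89))/(92 + 70) + 9232*(1/31307) = -7031/162 + 9232/31307 = -218623933/5071734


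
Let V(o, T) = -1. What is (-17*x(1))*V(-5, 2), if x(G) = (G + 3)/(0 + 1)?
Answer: 68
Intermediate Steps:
x(G) = 3 + G (x(G) = (3 + G)/1 = (3 + G)*1 = 3 + G)
(-17*x(1))*V(-5, 2) = -17*(3 + 1)*(-1) = -17*4*(-1) = -68*(-1) = 68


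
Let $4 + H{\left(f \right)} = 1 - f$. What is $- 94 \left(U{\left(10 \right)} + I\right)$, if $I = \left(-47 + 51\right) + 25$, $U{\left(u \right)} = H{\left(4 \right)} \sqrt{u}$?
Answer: $-2726 + 658 \sqrt{10} \approx -645.22$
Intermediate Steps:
$H{\left(f \right)} = -3 - f$ ($H{\left(f \right)} = -4 - \left(-1 + f\right) = -3 - f$)
$U{\left(u \right)} = - 7 \sqrt{u}$ ($U{\left(u \right)} = \left(-3 - 4\right) \sqrt{u} = - 7 \sqrt{u}$)
$I = 29$ ($I = 4 + 25 = 29$)
$- 94 \left(U{\left(10 \right)} + I\right) = - 94 \left(- 7 \sqrt{10} + 29\right) = - 94 \left(29 - 7 \sqrt{10}\right) = -2726 + 658 \sqrt{10}$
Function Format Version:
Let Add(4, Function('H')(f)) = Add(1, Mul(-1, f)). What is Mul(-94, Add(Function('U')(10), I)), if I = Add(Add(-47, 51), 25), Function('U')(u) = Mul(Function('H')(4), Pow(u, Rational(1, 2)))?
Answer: Add(-2726, Mul(658, Pow(10, Rational(1, 2)))) ≈ -645.22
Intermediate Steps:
Function('H')(f) = Add(-3, Mul(-1, f)) (Function('H')(f) = Add(-4, Add(1, Mul(-1, f))) = Add(-3, Mul(-1, f)))
Function('U')(u) = Mul(-7, Pow(u, Rational(1, 2))) (Function('U')(u) = Mul(Add(-3, Mul(-1, 4)), Pow(u, Rational(1, 2))) = Mul(Add(-3, -4), Pow(u, Rational(1, 2))) = Mul(-7, Pow(u, Rational(1, 2))))
I = 29 (I = Add(4, 25) = 29)
Mul(-94, Add(Function('U')(10), I)) = Mul(-94, Add(Mul(-7, Pow(10, Rational(1, 2))), 29)) = Mul(-94, Add(29, Mul(-7, Pow(10, Rational(1, 2))))) = Add(-2726, Mul(658, Pow(10, Rational(1, 2))))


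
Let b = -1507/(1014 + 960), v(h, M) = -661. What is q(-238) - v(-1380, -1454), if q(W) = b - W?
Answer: 1773119/1974 ≈ 898.24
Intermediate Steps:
b = -1507/1974 ≈ -0.76342
q(W) = -1507/1974 - W
q(-238) - v(-1380, -1454) = (-1507/1974 - 1*(-238)) - 1*(-661) = (-1507/1974 + 238) + 661 = 468305/1974 + 661 = 1773119/1974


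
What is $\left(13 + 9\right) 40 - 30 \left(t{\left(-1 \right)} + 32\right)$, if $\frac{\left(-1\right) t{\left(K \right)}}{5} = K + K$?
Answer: $-380$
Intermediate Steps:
$t{\left(K \right)} = - 10 K$ ($t{\left(K \right)} = - 5 \left(K + K\right) = - 5 \cdot 2 K = - 10 K$)
$\left(13 + 9\right) 40 - 30 \left(t{\left(-1 \right)} + 32\right) = \left(13 + 9\right) 40 - 30 \left(\left(-10\right) \left(-1\right) + 32\right) = 22 \cdot 40 - 30 \left(10 + 32\right) = 880 - 30 \cdot 42 = 880 - 1260 = -380$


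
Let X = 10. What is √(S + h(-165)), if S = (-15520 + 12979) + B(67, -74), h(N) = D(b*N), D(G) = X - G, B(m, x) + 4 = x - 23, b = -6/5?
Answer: I*√2830 ≈ 53.198*I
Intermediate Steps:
b = -6/5 (b = -6*⅕ = -6/5 ≈ -1.2000)
B(m, x) = -27 + x (B(m, x) = -4 + (x - 23) = -4 + (-23 + x) = -27 + x)
D(G) = 10 - G
h(N) = 10 + 6*N/5 (h(N) = 10 - (-6)*N/5 = 10 + 6*N/5)
S = -2642 (S = (-15520 + 12979) + (-27 - 74) = -2541 - 101 = -2642)
√(S + h(-165)) = √(-2642 + (10 + (6/5)*(-165))) = √(-2642 + (10 - 198)) = √(-2642 - 188) = √(-2830) = I*√2830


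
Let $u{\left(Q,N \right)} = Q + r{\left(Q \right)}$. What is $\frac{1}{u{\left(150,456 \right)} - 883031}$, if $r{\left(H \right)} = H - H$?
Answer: $- \frac{1}{882881} \approx -1.1327 \cdot 10^{-6}$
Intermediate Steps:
$r{\left(H \right)} = 0$
$u{\left(Q,N \right)} = Q$ ($u{\left(Q,N \right)} = Q + 0 = Q$)
$\frac{1}{u{\left(150,456 \right)} - 883031} = \frac{1}{150 - 883031} = \frac{1}{-882881} = - \frac{1}{882881}$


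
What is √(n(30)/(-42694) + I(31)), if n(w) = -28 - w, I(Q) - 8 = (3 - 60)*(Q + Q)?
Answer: 9*I*√19836763791/21347 ≈ 59.38*I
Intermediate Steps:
I(Q) = 8 - 114*Q (I(Q) = 8 + (3 - 60)*(Q + Q) = 8 - 114*Q)
√(n(30)/(-42694) + I(31)) = √((-28 - 1*30)/(-42694) + (8 - 114*31)) = √((-28 - 30)*(-1/42694) + (8 - 3534)) = √(-58*(-1/42694) - 3526) = √(29/21347 - 3526) = √(-75269493/21347) = 9*I*√19836763791/21347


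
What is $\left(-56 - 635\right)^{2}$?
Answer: $477481$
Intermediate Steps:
$\left(-56 - 635\right)^{2} = \left(-691\right)^{2} = 477481$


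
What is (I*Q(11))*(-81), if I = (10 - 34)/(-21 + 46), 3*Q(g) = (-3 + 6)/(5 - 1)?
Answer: 486/25 ≈ 19.440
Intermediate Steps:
Q(g) = 1/4 (Q(g) = ((-3 + 6)/(5 - 1))/3 = (3/4)/3 = (3*(1/4))/3 = (1/3)*(3/4) = 1/4)
I = -24/25 ≈ -0.96000
(I*Q(11))*(-81) = -24/25*1/4*(-81) = -6/25*(-81) = 486/25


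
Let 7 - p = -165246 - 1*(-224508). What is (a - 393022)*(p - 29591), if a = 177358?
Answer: 19160883744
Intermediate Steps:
p = -59255 (p = 7 - (-165246 - 1*(-224508)) = 7 - (-165246 + 224508) = 7 - 1*59262 = 7 - 59262 = -59255)
(a - 393022)*(p - 29591) = (177358 - 393022)*(-59255 - 29591) = -215664*(-88846) = 19160883744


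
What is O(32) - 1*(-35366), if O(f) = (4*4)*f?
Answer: 35878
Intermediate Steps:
O(f) = 16*f
O(32) - 1*(-35366) = 16*32 - 1*(-35366) = 512 + 35366 = 35878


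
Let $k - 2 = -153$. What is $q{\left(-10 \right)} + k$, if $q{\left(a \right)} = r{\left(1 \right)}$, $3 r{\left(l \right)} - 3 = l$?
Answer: $- \frac{449}{3} \approx -149.67$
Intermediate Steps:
$k = -151$ ($k = 2 - 153 = -151$)
$r{\left(l \right)} = 1 + \frac{l}{3}$
$q{\left(a \right)} = \frac{4}{3}$ ($q{\left(a \right)} = 1 + \frac{1}{3} \cdot 1 = 1 + \frac{1}{3} = \frac{4}{3}$)
$q{\left(-10 \right)} + k = \frac{4}{3} - 151 = - \frac{449}{3}$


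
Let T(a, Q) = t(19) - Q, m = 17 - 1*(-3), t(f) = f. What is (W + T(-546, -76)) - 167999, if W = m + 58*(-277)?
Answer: -183950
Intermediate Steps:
m = 20 (m = 17 + 3 = 20)
T(a, Q) = 19 - Q
W = -16046 (W = 20 + 58*(-277) = 20 - 16066 = -16046)
(W + T(-546, -76)) - 167999 = (-16046 + (19 - 1*(-76))) - 167999 = (-16046 + (19 + 76)) - 167999 = (-16046 + 95) - 167999 = -15951 - 167999 = -183950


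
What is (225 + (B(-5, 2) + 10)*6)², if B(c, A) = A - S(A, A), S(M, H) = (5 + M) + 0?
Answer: 65025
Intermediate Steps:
S(M, H) = 5 + M
B(c, A) = -5 (B(c, A) = A - (5 + A) = A + (-5 - A) = -5)
(225 + (B(-5, 2) + 10)*6)² = (225 + (-5 + 10)*6)² = (225 + 5*6)² = (225 + 30)² = 255² = 65025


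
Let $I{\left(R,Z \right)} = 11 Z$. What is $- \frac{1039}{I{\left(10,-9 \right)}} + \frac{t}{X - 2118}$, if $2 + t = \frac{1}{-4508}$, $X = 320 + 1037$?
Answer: $\frac{3565273615}{339628212} \approx 10.498$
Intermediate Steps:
$X = 1357$
$t = - \frac{9017}{4508}$ ($t = -2 + \frac{1}{-4508} = -2 - \frac{1}{4508} = - \frac{9017}{4508} \approx -2.0002$)
$- \frac{1039}{I{\left(10,-9 \right)}} + \frac{t}{X - 2118} = - \frac{1039}{11 \left(-9\right)} - \frac{9017}{4508 \left(1357 - 2118\right)} = - \frac{1039}{-99} - \frac{9017}{4508 \left(1357 - 2118\right)} = \left(-1039\right) \left(- \frac{1}{99}\right) - \frac{9017}{4508 \left(-761\right)} = \frac{1039}{99} - - \frac{9017}{3430588} = \frac{1039}{99} + \frac{9017}{3430588} = \frac{3565273615}{339628212}$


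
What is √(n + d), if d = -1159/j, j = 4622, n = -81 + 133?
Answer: √1105513070/4622 ≈ 7.1937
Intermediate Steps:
n = 52
d = -1159/4622 ≈ -0.25076
√(n + d) = √(52 - 1159/4622) = √(239185/4622) = √1105513070/4622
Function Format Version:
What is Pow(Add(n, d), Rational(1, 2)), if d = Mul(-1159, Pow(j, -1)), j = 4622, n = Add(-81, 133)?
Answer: Mul(Rational(1, 4622), Pow(1105513070, Rational(1, 2))) ≈ 7.1937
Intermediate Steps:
n = 52
d = Rational(-1159, 4622) (d = Mul(-1159, Pow(4622, -1)) = Mul(-1159, Rational(1, 4622)) = Rational(-1159, 4622) ≈ -0.25076)
Pow(Add(n, d), Rational(1, 2)) = Pow(Add(52, Rational(-1159, 4622)), Rational(1, 2)) = Pow(Rational(239185, 4622), Rational(1, 2)) = Mul(Rational(1, 4622), Pow(1105513070, Rational(1, 2)))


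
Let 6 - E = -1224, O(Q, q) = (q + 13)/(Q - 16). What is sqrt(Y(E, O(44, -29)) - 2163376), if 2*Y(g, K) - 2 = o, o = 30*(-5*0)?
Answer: 15*I*sqrt(9615) ≈ 1470.8*I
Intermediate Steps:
O(Q, q) = (13 + q)/(-16 + Q)
E = 1230 (E = 6 - 1*(-1224) = 6 + 1224 = 1230)
o = 0 (o = 30*0 = 0)
Y(g, K) = 1 (Y(g, K) = 1 + (1/2)*0 = 1 + 0 = 1)
sqrt(Y(E, O(44, -29)) - 2163376) = sqrt(1 - 2163376) = sqrt(-2163375) = 15*I*sqrt(9615)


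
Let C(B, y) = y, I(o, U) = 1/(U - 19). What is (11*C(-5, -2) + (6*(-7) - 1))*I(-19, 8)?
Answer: 65/11 ≈ 5.9091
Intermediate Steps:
I(o, U) = 1/(-19 + U)
(11*C(-5, -2) + (6*(-7) - 1))*I(-19, 8) = (11*(-2) + (6*(-7) - 1))/(-19 + 8) = (-22 + (-42 - 1))/(-11) = (-22 - 43)*(-1/11) = -65*(-1/11) = 65/11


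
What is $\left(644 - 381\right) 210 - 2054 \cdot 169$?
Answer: $-291896$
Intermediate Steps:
$\left(644 - 381\right) 210 - 2054 \cdot 169 = 263 \cdot 210 - 347126 = 55230 - 347126 = -291896$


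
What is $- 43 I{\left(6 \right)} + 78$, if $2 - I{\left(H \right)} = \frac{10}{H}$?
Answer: $\frac{191}{3} \approx 63.667$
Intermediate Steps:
$I{\left(H \right)} = 2 - \frac{10}{H}$
$- 43 I{\left(6 \right)} + 78 = - 43 \left(2 - \frac{10}{6}\right) + 78 = - 43 \left(2 - \frac{5}{3}\right) + 78 = \left(-43\right) \frac{1}{3} + 78 = - \frac{43}{3} + 78 = \frac{191}{3}$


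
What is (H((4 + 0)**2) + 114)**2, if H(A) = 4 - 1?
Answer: 13689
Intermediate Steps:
H(A) = 3
(H((4 + 0)**2) + 114)**2 = (3 + 114)**2 = 117**2 = 13689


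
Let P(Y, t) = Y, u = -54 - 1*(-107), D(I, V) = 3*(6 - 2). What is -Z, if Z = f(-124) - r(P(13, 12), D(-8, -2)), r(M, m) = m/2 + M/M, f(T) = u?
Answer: -46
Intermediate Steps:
D(I, V) = 12 (D(I, V) = 3*4 = 12)
u = 53 (u = -54 + 107 = 53)
f(T) = 53
r(M, m) = 1 + m/2 (r(M, m) = m*(1/2) + 1 = m/2 + 1 = 1 + m/2)
Z = 46 (Z = 53 - (1 + (1/2)*12) = 53 - (1 + 6) = 53 - 1*7 = 53 - 7 = 46)
-Z = -1*46 = -46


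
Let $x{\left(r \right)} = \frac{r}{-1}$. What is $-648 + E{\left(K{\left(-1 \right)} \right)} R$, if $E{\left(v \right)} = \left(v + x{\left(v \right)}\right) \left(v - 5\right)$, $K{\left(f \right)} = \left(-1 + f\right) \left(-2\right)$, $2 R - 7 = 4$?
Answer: $-648$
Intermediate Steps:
$R = \frac{11}{2}$ ($R = \frac{7}{2} + \frac{1}{2} \cdot 4 = \frac{7}{2} + 2 = \frac{11}{2} \approx 5.5$)
$x{\left(r \right)} = - r$ ($x{\left(r \right)} = r \left(-1\right) = - r$)
$K{\left(f \right)} = 2 - 2 f$
$E{\left(v \right)} = 0$ ($E{\left(v \right)} = \left(v - v\right) \left(v - 5\right) = 0 \left(-5 + v\right) = 0$)
$-648 + E{\left(K{\left(-1 \right)} \right)} R = -648 + 0 \cdot \frac{11}{2} = -648 + 0 = -648$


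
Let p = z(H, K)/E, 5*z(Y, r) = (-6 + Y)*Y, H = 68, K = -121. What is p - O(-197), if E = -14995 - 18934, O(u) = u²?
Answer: -6583757021/169645 ≈ -38809.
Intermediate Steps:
E = -33929
z(Y, r) = Y*(-6 + Y)/5 (z(Y, r) = ((-6 + Y)*Y)/5 = (Y*(-6 + Y))/5 = Y*(-6 + Y)/5)
p = -4216/169645 (p = ((⅕)*68*(-6 + 68))/(-33929) = ((⅕)*68*62)*(-1/33929) = (4216/5)*(-1/33929) = -4216/169645 ≈ -0.024852)
p - O(-197) = -4216/169645 - 1*(-197)² = -4216/169645 - 1*38809 = -4216/169645 - 38809 = -6583757021/169645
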